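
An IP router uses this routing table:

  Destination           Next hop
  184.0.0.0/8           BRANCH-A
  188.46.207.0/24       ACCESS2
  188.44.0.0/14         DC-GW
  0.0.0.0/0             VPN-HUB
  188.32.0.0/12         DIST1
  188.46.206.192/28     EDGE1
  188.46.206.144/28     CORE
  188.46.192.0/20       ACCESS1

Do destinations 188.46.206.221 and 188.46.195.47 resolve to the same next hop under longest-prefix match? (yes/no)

yes

188.46.206.221: longest match 188.46.192.0/20 -> ACCESS1
188.46.195.47: longest match 188.46.192.0/20 -> ACCESS1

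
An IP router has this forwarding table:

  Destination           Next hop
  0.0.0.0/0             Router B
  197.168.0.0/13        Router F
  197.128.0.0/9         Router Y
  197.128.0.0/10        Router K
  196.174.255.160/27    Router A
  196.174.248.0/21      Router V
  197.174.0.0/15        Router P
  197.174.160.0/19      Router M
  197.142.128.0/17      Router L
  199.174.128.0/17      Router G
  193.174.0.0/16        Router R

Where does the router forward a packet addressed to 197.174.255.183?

Routes whose prefix contains 197.174.255.183:
  0.0.0.0/0 (default, matches everything) -> Router B
  197.128.0.0/9 (197.128.0.0 - 197.255.255.255) -> Router Y
  197.128.0.0/10 (197.128.0.0 - 197.191.255.255) -> Router K
  197.168.0.0/13 (197.168.0.0 - 197.175.255.255) -> Router F
  197.174.0.0/15 (197.174.0.0 - 197.175.255.255) -> Router P
More-specific entries that do NOT match:
  196.174.255.160/27 (196.174.255.160 - 196.174.255.191) does not contain 197.174.255.183
  196.174.248.0/21 (196.174.248.0 - 196.174.255.255) does not contain 197.174.255.183
  197.174.160.0/19 (197.174.160.0 - 197.174.191.255) does not contain 197.174.255.183
  197.142.128.0/17 (197.142.128.0 - 197.142.255.255) does not contain 197.174.255.183
  199.174.128.0/17 (199.174.128.0 - 199.174.255.255) does not contain 197.174.255.183
  193.174.0.0/16 (193.174.0.0 - 193.174.255.255) does not contain 197.174.255.183
Longest matching prefix is /15 -> next hop Router P.

Router P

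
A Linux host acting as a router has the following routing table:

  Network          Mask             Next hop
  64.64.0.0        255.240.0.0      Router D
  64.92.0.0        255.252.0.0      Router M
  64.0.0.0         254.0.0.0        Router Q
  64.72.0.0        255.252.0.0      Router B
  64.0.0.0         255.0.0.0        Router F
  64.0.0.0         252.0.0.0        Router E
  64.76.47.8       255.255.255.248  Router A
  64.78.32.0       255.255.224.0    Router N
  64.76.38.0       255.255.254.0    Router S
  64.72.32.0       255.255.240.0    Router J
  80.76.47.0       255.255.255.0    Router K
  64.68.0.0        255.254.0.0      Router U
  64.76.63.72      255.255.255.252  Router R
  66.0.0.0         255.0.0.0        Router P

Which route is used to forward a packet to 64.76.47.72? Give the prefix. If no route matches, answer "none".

Entries matching 64.76.47.72:
  64.0.0.0/6 (64.0.0.0 - 67.255.255.255)
  64.0.0.0/7 (64.0.0.0 - 65.255.255.255)
  64.0.0.0/8 (64.0.0.0 - 64.255.255.255)
  64.64.0.0/12 (64.64.0.0 - 64.79.255.255)
Most specific is 64.64.0.0/12.

64.64.0.0/12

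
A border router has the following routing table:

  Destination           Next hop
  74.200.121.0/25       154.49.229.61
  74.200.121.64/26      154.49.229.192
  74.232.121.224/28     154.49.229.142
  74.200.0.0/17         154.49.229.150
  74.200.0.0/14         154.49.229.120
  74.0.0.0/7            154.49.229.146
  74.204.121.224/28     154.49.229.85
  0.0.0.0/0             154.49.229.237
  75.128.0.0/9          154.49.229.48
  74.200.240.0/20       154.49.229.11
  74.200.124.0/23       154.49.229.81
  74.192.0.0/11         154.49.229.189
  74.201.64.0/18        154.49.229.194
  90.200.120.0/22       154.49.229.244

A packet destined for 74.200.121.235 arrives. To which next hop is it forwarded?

Routes whose prefix contains 74.200.121.235:
  0.0.0.0/0 (default, matches everything) -> 154.49.229.237
  74.0.0.0/7 (74.0.0.0 - 75.255.255.255) -> 154.49.229.146
  74.192.0.0/11 (74.192.0.0 - 74.223.255.255) -> 154.49.229.189
  74.200.0.0/14 (74.200.0.0 - 74.203.255.255) -> 154.49.229.120
  74.200.0.0/17 (74.200.0.0 - 74.200.127.255) -> 154.49.229.150
More-specific entries that do NOT match:
  74.232.121.224/28 (74.232.121.224 - 74.232.121.239) does not contain 74.200.121.235
  74.204.121.224/28 (74.204.121.224 - 74.204.121.239) does not contain 74.200.121.235
  74.200.121.64/26 (74.200.121.64 - 74.200.121.127) does not contain 74.200.121.235
  74.200.121.0/25 (74.200.121.0 - 74.200.121.127) does not contain 74.200.121.235
  74.200.124.0/23 (74.200.124.0 - 74.200.125.255) does not contain 74.200.121.235
  90.200.120.0/22 (90.200.120.0 - 90.200.123.255) does not contain 74.200.121.235
  74.200.240.0/20 (74.200.240.0 - 74.200.255.255) does not contain 74.200.121.235
  74.201.64.0/18 (74.201.64.0 - 74.201.127.255) does not contain 74.200.121.235
Longest matching prefix is /17 -> next hop 154.49.229.150.

154.49.229.150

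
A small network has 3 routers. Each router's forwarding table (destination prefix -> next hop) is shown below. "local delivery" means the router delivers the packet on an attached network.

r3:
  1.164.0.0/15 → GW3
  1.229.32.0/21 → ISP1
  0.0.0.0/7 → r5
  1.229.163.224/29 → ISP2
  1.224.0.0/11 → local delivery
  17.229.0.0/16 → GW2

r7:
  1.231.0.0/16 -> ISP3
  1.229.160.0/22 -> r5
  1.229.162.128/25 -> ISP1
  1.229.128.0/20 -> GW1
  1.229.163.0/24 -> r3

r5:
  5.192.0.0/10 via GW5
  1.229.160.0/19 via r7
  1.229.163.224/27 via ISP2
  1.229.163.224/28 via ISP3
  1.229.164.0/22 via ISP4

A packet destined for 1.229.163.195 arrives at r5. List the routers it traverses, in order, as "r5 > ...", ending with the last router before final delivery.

At r5: longest match for 1.229.163.195 is 1.229.160.0/19 -> r7
At r7: longest match for 1.229.163.195 is 1.229.163.0/24 -> r3
At r3: longest match for 1.229.163.195 is 1.224.0.0/11 -> local delivery

r5 > r7 > r3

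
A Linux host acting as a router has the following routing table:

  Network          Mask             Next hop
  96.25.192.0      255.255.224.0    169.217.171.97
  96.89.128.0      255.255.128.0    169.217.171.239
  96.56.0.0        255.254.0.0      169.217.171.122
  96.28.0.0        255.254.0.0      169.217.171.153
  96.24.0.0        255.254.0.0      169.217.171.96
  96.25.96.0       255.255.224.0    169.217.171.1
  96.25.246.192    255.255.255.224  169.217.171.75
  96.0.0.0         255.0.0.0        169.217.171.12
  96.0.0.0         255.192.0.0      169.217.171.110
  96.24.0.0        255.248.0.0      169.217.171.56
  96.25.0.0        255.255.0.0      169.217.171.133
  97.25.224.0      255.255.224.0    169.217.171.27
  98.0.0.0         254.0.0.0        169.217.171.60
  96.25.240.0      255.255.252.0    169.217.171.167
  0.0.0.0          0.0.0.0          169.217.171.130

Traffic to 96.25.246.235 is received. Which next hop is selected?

169.217.171.133

Routes whose prefix contains 96.25.246.235:
  0.0.0.0/0 (default, matches everything) -> 169.217.171.130
  96.0.0.0/8 (96.0.0.0 - 96.255.255.255) -> 169.217.171.12
  96.0.0.0/10 (96.0.0.0 - 96.63.255.255) -> 169.217.171.110
  96.24.0.0/13 (96.24.0.0 - 96.31.255.255) -> 169.217.171.56
  96.24.0.0/15 (96.24.0.0 - 96.25.255.255) -> 169.217.171.96
  96.25.0.0/16 (96.25.0.0 - 96.25.255.255) -> 169.217.171.133
More-specific entries that do NOT match:
  96.25.246.192/27 (96.25.246.192 - 96.25.246.223) does not contain 96.25.246.235
  96.25.240.0/22 (96.25.240.0 - 96.25.243.255) does not contain 96.25.246.235
  96.25.192.0/19 (96.25.192.0 - 96.25.223.255) does not contain 96.25.246.235
  96.25.96.0/19 (96.25.96.0 - 96.25.127.255) does not contain 96.25.246.235
  97.25.224.0/19 (97.25.224.0 - 97.25.255.255) does not contain 96.25.246.235
  96.89.128.0/17 (96.89.128.0 - 96.89.255.255) does not contain 96.25.246.235
Longest matching prefix is /16 -> next hop 169.217.171.133.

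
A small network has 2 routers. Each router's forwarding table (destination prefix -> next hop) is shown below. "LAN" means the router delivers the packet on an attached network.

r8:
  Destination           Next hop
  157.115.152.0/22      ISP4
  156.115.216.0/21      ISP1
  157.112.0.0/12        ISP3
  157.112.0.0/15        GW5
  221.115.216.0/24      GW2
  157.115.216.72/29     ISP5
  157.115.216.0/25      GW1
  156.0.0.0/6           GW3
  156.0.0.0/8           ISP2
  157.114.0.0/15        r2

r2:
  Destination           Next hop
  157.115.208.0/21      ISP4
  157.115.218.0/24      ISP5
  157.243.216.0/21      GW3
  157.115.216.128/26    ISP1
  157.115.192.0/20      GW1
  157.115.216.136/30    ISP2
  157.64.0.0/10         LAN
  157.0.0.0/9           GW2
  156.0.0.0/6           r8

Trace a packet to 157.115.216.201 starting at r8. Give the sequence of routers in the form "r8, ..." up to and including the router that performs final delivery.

r8, r2

At r8: longest match for 157.115.216.201 is 157.114.0.0/15 -> r2
At r2: longest match for 157.115.216.201 is 157.64.0.0/10 -> LAN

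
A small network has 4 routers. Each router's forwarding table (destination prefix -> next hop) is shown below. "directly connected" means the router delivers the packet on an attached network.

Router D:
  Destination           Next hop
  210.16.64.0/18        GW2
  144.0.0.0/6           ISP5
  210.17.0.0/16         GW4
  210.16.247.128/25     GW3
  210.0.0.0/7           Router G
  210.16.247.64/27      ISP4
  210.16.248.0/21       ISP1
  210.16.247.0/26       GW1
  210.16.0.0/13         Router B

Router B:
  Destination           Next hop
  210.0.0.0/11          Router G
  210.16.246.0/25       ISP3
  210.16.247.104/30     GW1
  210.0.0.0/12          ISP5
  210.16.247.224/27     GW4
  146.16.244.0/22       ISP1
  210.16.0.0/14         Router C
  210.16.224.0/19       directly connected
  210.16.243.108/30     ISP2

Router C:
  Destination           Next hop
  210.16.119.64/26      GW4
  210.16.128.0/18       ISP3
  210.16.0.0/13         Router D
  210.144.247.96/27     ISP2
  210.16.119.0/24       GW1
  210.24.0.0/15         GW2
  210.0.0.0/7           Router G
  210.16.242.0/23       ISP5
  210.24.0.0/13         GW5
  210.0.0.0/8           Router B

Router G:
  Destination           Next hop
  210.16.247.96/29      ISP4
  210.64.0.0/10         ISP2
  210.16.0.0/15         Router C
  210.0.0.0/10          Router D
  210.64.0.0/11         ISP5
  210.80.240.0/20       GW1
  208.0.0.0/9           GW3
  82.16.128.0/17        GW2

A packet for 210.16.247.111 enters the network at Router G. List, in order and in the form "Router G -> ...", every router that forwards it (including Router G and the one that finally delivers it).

At Router G: longest match for 210.16.247.111 is 210.16.0.0/15 -> Router C
At Router C: longest match for 210.16.247.111 is 210.16.0.0/13 -> Router D
At Router D: longest match for 210.16.247.111 is 210.16.0.0/13 -> Router B
At Router B: longest match for 210.16.247.111 is 210.16.224.0/19 -> directly connected

Router G -> Router C -> Router D -> Router B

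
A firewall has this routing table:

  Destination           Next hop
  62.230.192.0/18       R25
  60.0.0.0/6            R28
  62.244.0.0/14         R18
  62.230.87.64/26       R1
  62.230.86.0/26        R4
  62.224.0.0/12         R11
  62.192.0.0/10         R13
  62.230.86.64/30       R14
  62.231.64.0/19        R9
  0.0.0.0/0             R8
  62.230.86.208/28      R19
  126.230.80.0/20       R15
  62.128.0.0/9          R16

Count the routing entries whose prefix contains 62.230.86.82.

Prefixes containing 62.230.86.82:
  0.0.0.0/0 (default, matches everything)
  60.0.0.0/6 (60.0.0.0 - 63.255.255.255)
  62.128.0.0/9 (62.128.0.0 - 62.255.255.255)
  62.192.0.0/10 (62.192.0.0 - 62.255.255.255)
  62.224.0.0/12 (62.224.0.0 - 62.239.255.255)
Total matching entries: 5.

5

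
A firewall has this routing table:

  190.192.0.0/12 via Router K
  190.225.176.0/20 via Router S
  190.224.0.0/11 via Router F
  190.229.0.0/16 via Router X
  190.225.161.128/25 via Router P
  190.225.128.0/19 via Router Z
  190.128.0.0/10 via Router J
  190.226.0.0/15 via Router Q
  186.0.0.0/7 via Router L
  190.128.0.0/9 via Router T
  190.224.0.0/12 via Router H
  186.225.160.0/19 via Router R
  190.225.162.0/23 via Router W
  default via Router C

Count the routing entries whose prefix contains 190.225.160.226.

4

Prefixes containing 190.225.160.226:
  0.0.0.0/0 (default, matches everything)
  190.128.0.0/9 (190.128.0.0 - 190.255.255.255)
  190.224.0.0/11 (190.224.0.0 - 190.255.255.255)
  190.224.0.0/12 (190.224.0.0 - 190.239.255.255)
Total matching entries: 4.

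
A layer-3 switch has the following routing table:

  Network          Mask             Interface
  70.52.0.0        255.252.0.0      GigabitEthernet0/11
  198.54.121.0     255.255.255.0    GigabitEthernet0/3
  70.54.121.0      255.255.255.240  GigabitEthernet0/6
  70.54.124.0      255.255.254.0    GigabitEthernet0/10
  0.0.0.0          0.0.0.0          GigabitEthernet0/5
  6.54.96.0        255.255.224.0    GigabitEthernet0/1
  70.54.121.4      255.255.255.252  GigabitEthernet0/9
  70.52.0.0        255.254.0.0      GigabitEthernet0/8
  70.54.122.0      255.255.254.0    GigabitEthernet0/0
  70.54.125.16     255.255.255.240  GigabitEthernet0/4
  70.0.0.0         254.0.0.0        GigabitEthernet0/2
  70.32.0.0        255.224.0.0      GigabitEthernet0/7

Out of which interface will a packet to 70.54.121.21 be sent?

GigabitEthernet0/11

Routes whose prefix contains 70.54.121.21:
  0.0.0.0/0 (default, matches everything) -> GigabitEthernet0/5
  70.0.0.0/7 (70.0.0.0 - 71.255.255.255) -> GigabitEthernet0/2
  70.32.0.0/11 (70.32.0.0 - 70.63.255.255) -> GigabitEthernet0/7
  70.52.0.0/14 (70.52.0.0 - 70.55.255.255) -> GigabitEthernet0/11
More-specific entries that do NOT match:
  70.54.121.4/30 (70.54.121.4 - 70.54.121.7) does not contain 70.54.121.21
  70.54.121.0/28 (70.54.121.0 - 70.54.121.15) does not contain 70.54.121.21
  70.54.125.16/28 (70.54.125.16 - 70.54.125.31) does not contain 70.54.121.21
  198.54.121.0/24 (198.54.121.0 - 198.54.121.255) does not contain 70.54.121.21
  70.54.124.0/23 (70.54.124.0 - 70.54.125.255) does not contain 70.54.121.21
  70.54.122.0/23 (70.54.122.0 - 70.54.123.255) does not contain 70.54.121.21
  6.54.96.0/19 (6.54.96.0 - 6.54.127.255) does not contain 70.54.121.21
  70.52.0.0/15 (70.52.0.0 - 70.53.255.255) does not contain 70.54.121.21
Longest matching prefix is /14 -> interface GigabitEthernet0/11.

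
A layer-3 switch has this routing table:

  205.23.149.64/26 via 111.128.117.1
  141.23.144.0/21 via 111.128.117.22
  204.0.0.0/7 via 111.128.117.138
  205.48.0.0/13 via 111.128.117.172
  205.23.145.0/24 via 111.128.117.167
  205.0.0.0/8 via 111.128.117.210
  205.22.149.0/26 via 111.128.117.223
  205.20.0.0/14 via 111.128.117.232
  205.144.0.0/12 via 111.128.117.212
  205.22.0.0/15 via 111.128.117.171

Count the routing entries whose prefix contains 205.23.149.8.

4

Prefixes containing 205.23.149.8:
  204.0.0.0/7 (204.0.0.0 - 205.255.255.255)
  205.0.0.0/8 (205.0.0.0 - 205.255.255.255)
  205.20.0.0/14 (205.20.0.0 - 205.23.255.255)
  205.22.0.0/15 (205.22.0.0 - 205.23.255.255)
Total matching entries: 4.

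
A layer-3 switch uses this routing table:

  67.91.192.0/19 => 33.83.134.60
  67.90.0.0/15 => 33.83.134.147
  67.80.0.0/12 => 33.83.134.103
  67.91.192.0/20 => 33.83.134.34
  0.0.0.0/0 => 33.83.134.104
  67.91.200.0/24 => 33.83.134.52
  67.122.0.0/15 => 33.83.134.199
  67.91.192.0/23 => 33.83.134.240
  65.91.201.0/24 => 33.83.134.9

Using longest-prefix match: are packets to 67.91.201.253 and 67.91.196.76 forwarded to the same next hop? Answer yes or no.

yes

67.91.201.253: longest match 67.91.192.0/20 -> 33.83.134.34
67.91.196.76: longest match 67.91.192.0/20 -> 33.83.134.34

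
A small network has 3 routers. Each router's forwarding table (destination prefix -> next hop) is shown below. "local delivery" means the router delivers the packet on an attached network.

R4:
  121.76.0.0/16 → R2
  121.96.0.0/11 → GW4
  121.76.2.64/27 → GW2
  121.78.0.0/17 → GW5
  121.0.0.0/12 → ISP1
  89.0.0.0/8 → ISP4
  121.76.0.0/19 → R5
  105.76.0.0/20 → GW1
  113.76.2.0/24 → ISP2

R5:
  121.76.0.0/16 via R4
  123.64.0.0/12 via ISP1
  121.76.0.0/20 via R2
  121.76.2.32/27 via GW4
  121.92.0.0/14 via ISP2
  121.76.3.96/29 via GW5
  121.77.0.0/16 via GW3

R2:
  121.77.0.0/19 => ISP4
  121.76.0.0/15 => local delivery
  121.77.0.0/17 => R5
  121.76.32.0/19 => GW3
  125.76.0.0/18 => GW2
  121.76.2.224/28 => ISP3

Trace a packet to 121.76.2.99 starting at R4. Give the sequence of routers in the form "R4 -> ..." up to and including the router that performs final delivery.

R4 -> R5 -> R2

At R4: longest match for 121.76.2.99 is 121.76.0.0/19 -> R5
At R5: longest match for 121.76.2.99 is 121.76.0.0/20 -> R2
At R2: longest match for 121.76.2.99 is 121.76.0.0/15 -> local delivery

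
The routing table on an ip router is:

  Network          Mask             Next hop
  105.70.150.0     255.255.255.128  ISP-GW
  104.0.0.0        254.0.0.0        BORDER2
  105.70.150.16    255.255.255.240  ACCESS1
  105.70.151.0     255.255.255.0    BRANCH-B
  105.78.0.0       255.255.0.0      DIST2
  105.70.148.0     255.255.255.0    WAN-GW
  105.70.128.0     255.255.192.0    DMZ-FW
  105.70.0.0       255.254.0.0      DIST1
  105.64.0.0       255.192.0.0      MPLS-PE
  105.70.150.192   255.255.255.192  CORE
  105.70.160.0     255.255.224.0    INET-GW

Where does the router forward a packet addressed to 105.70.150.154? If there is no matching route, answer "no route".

Routes whose prefix contains 105.70.150.154:
  104.0.0.0/7 (104.0.0.0 - 105.255.255.255) -> BORDER2
  105.64.0.0/10 (105.64.0.0 - 105.127.255.255) -> MPLS-PE
  105.70.0.0/15 (105.70.0.0 - 105.71.255.255) -> DIST1
  105.70.128.0/18 (105.70.128.0 - 105.70.191.255) -> DMZ-FW
More-specific entries that do NOT match:
  105.70.150.16/28 (105.70.150.16 - 105.70.150.31) does not contain 105.70.150.154
  105.70.150.192/26 (105.70.150.192 - 105.70.150.255) does not contain 105.70.150.154
  105.70.150.0/25 (105.70.150.0 - 105.70.150.127) does not contain 105.70.150.154
  105.70.151.0/24 (105.70.151.0 - 105.70.151.255) does not contain 105.70.150.154
  105.70.148.0/24 (105.70.148.0 - 105.70.148.255) does not contain 105.70.150.154
  105.70.160.0/19 (105.70.160.0 - 105.70.191.255) does not contain 105.70.150.154
Longest matching prefix is /18 -> next hop DMZ-FW.

DMZ-FW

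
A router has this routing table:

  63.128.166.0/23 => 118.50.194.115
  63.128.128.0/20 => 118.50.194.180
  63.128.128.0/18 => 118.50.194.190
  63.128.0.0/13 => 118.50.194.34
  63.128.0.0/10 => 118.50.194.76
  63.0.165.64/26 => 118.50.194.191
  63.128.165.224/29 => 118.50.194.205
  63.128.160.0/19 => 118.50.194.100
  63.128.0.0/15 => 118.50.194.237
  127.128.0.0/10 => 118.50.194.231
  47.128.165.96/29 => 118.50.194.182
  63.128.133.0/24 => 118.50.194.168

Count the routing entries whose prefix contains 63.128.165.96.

Prefixes containing 63.128.165.96:
  63.128.0.0/10 (63.128.0.0 - 63.191.255.255)
  63.128.0.0/13 (63.128.0.0 - 63.135.255.255)
  63.128.0.0/15 (63.128.0.0 - 63.129.255.255)
  63.128.128.0/18 (63.128.128.0 - 63.128.191.255)
  63.128.160.0/19 (63.128.160.0 - 63.128.191.255)
Total matching entries: 5.

5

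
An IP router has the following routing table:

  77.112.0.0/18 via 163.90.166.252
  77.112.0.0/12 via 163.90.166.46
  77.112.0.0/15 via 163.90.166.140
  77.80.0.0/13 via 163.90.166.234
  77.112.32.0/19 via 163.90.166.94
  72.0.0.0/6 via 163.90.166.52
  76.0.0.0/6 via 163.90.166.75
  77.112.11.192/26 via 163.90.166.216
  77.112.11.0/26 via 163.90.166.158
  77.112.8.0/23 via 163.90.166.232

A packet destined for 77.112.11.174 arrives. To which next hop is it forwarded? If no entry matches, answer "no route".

Routes whose prefix contains 77.112.11.174:
  76.0.0.0/6 (76.0.0.0 - 79.255.255.255) -> 163.90.166.75
  77.112.0.0/12 (77.112.0.0 - 77.127.255.255) -> 163.90.166.46
  77.112.0.0/15 (77.112.0.0 - 77.113.255.255) -> 163.90.166.140
  77.112.0.0/18 (77.112.0.0 - 77.112.63.255) -> 163.90.166.252
More-specific entries that do NOT match:
  77.112.11.192/26 (77.112.11.192 - 77.112.11.255) does not contain 77.112.11.174
  77.112.11.0/26 (77.112.11.0 - 77.112.11.63) does not contain 77.112.11.174
  77.112.8.0/23 (77.112.8.0 - 77.112.9.255) does not contain 77.112.11.174
  77.112.32.0/19 (77.112.32.0 - 77.112.63.255) does not contain 77.112.11.174
Longest matching prefix is /18 -> next hop 163.90.166.252.

163.90.166.252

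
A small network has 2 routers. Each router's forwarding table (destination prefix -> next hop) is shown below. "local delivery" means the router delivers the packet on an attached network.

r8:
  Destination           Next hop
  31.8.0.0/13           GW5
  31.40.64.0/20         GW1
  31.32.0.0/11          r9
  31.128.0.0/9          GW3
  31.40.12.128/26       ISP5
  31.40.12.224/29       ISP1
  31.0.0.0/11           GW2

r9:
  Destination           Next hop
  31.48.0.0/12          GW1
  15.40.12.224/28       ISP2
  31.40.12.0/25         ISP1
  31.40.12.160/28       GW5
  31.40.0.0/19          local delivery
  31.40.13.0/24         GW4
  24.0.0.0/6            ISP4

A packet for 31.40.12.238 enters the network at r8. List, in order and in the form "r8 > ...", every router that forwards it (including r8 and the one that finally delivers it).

r8 > r9

At r8: longest match for 31.40.12.238 is 31.32.0.0/11 -> r9
At r9: longest match for 31.40.12.238 is 31.40.0.0/19 -> local delivery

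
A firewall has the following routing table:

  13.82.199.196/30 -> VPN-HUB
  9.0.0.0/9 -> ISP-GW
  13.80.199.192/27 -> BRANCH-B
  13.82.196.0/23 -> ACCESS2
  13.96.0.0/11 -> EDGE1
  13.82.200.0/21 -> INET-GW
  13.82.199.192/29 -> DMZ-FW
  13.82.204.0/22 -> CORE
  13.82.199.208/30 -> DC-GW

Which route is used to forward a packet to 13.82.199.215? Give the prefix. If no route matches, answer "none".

13.82.199.215 is outside every listed prefix and there is no default route.

none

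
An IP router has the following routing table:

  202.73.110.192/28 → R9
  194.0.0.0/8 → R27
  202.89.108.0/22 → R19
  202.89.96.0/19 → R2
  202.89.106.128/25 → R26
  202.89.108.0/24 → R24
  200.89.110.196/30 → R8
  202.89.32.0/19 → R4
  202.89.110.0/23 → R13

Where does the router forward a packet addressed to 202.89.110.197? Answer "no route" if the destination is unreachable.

Routes whose prefix contains 202.89.110.197:
  202.89.96.0/19 (202.89.96.0 - 202.89.127.255) -> R2
  202.89.108.0/22 (202.89.108.0 - 202.89.111.255) -> R19
  202.89.110.0/23 (202.89.110.0 - 202.89.111.255) -> R13
More-specific entries that do NOT match:
  200.89.110.196/30 (200.89.110.196 - 200.89.110.199) does not contain 202.89.110.197
  202.73.110.192/28 (202.73.110.192 - 202.73.110.207) does not contain 202.89.110.197
  202.89.106.128/25 (202.89.106.128 - 202.89.106.255) does not contain 202.89.110.197
  202.89.108.0/24 (202.89.108.0 - 202.89.108.255) does not contain 202.89.110.197
Longest matching prefix is /23 -> next hop R13.

R13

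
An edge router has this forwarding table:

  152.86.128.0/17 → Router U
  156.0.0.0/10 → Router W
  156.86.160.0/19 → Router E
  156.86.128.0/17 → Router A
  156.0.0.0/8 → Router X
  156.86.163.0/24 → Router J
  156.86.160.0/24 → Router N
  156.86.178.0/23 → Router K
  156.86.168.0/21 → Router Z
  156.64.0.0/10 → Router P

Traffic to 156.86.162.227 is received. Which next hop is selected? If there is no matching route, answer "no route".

Router E

Routes whose prefix contains 156.86.162.227:
  156.0.0.0/8 (156.0.0.0 - 156.255.255.255) -> Router X
  156.64.0.0/10 (156.64.0.0 - 156.127.255.255) -> Router P
  156.86.128.0/17 (156.86.128.0 - 156.86.255.255) -> Router A
  156.86.160.0/19 (156.86.160.0 - 156.86.191.255) -> Router E
More-specific entries that do NOT match:
  156.86.163.0/24 (156.86.163.0 - 156.86.163.255) does not contain 156.86.162.227
  156.86.160.0/24 (156.86.160.0 - 156.86.160.255) does not contain 156.86.162.227
  156.86.178.0/23 (156.86.178.0 - 156.86.179.255) does not contain 156.86.162.227
  156.86.168.0/21 (156.86.168.0 - 156.86.175.255) does not contain 156.86.162.227
Longest matching prefix is /19 -> next hop Router E.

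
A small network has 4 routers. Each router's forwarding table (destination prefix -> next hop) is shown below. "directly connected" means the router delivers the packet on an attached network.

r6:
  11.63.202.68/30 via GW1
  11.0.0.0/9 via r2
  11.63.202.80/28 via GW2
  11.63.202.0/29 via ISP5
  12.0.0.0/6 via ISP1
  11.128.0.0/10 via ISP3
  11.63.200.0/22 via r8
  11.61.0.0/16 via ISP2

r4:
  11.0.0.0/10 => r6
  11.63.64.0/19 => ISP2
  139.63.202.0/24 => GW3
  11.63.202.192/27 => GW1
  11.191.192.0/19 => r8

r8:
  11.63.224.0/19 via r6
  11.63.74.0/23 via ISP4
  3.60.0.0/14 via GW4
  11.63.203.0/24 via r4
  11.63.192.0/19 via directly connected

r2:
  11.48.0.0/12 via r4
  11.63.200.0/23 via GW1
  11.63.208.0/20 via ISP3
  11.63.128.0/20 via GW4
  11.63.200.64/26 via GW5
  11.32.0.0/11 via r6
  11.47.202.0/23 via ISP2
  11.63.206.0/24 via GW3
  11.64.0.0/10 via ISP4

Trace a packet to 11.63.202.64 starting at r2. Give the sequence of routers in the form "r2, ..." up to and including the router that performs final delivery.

At r2: longest match for 11.63.202.64 is 11.48.0.0/12 -> r4
At r4: longest match for 11.63.202.64 is 11.0.0.0/10 -> r6
At r6: longest match for 11.63.202.64 is 11.63.200.0/22 -> r8
At r8: longest match for 11.63.202.64 is 11.63.192.0/19 -> directly connected

r2, r4, r6, r8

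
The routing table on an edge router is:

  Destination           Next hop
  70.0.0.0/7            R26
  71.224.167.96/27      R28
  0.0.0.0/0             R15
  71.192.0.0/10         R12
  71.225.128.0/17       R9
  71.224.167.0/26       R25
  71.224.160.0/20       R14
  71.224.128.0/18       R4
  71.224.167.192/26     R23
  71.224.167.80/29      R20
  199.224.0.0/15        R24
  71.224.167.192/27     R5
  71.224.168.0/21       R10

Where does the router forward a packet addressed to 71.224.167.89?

R14

Routes whose prefix contains 71.224.167.89:
  0.0.0.0/0 (default, matches everything) -> R15
  70.0.0.0/7 (70.0.0.0 - 71.255.255.255) -> R26
  71.192.0.0/10 (71.192.0.0 - 71.255.255.255) -> R12
  71.224.128.0/18 (71.224.128.0 - 71.224.191.255) -> R4
  71.224.160.0/20 (71.224.160.0 - 71.224.175.255) -> R14
More-specific entries that do NOT match:
  71.224.167.80/29 (71.224.167.80 - 71.224.167.87) does not contain 71.224.167.89
  71.224.167.96/27 (71.224.167.96 - 71.224.167.127) does not contain 71.224.167.89
  71.224.167.192/27 (71.224.167.192 - 71.224.167.223) does not contain 71.224.167.89
  71.224.167.0/26 (71.224.167.0 - 71.224.167.63) does not contain 71.224.167.89
  71.224.167.192/26 (71.224.167.192 - 71.224.167.255) does not contain 71.224.167.89
  71.224.168.0/21 (71.224.168.0 - 71.224.175.255) does not contain 71.224.167.89
Longest matching prefix is /20 -> next hop R14.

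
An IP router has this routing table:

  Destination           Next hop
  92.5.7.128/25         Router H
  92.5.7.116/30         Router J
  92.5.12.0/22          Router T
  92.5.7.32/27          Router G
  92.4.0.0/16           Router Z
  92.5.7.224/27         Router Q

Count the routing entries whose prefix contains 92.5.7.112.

No listed prefix contains 92.5.7.112.
Total matching entries: 0.

0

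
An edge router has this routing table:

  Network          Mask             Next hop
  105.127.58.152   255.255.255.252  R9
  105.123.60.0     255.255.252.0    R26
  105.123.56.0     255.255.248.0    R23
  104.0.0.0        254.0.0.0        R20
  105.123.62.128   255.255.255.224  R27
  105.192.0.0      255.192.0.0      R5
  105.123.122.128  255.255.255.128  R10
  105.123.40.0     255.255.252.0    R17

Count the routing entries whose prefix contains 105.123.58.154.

Prefixes containing 105.123.58.154:
  104.0.0.0/7 (104.0.0.0 - 105.255.255.255)
  105.123.56.0/21 (105.123.56.0 - 105.123.63.255)
Total matching entries: 2.

2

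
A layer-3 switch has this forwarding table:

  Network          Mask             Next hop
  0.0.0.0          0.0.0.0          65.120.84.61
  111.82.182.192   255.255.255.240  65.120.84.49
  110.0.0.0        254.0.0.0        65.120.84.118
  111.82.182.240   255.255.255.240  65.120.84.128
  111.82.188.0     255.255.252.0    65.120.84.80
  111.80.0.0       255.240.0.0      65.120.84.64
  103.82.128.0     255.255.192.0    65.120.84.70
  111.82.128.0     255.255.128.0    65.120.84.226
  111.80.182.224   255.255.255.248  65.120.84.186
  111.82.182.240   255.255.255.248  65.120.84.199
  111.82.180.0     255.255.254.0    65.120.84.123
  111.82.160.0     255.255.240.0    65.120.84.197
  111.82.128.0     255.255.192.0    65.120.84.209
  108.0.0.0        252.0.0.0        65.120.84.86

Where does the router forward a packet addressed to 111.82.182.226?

Routes whose prefix contains 111.82.182.226:
  0.0.0.0/0 (default, matches everything) -> 65.120.84.61
  108.0.0.0/6 (108.0.0.0 - 111.255.255.255) -> 65.120.84.86
  110.0.0.0/7 (110.0.0.0 - 111.255.255.255) -> 65.120.84.118
  111.80.0.0/12 (111.80.0.0 - 111.95.255.255) -> 65.120.84.64
  111.82.128.0/17 (111.82.128.0 - 111.82.255.255) -> 65.120.84.226
  111.82.128.0/18 (111.82.128.0 - 111.82.191.255) -> 65.120.84.209
More-specific entries that do NOT match:
  111.80.182.224/29 (111.80.182.224 - 111.80.182.231) does not contain 111.82.182.226
  111.82.182.240/29 (111.82.182.240 - 111.82.182.247) does not contain 111.82.182.226
  111.82.182.192/28 (111.82.182.192 - 111.82.182.207) does not contain 111.82.182.226
  111.82.182.240/28 (111.82.182.240 - 111.82.182.255) does not contain 111.82.182.226
  111.82.180.0/23 (111.82.180.0 - 111.82.181.255) does not contain 111.82.182.226
  111.82.188.0/22 (111.82.188.0 - 111.82.191.255) does not contain 111.82.182.226
  111.82.160.0/20 (111.82.160.0 - 111.82.175.255) does not contain 111.82.182.226
Longest matching prefix is /18 -> next hop 65.120.84.209.

65.120.84.209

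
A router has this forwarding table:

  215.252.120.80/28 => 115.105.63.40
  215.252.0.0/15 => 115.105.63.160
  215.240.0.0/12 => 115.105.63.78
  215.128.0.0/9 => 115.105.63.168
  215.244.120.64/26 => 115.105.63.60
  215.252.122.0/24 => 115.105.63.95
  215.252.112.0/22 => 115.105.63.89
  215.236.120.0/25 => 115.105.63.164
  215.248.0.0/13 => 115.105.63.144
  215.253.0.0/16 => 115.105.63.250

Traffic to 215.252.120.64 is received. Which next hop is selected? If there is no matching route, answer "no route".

115.105.63.160

Routes whose prefix contains 215.252.120.64:
  215.128.0.0/9 (215.128.0.0 - 215.255.255.255) -> 115.105.63.168
  215.240.0.0/12 (215.240.0.0 - 215.255.255.255) -> 115.105.63.78
  215.248.0.0/13 (215.248.0.0 - 215.255.255.255) -> 115.105.63.144
  215.252.0.0/15 (215.252.0.0 - 215.253.255.255) -> 115.105.63.160
More-specific entries that do NOT match:
  215.252.120.80/28 (215.252.120.80 - 215.252.120.95) does not contain 215.252.120.64
  215.244.120.64/26 (215.244.120.64 - 215.244.120.127) does not contain 215.252.120.64
  215.236.120.0/25 (215.236.120.0 - 215.236.120.127) does not contain 215.252.120.64
  215.252.122.0/24 (215.252.122.0 - 215.252.122.255) does not contain 215.252.120.64
  215.252.112.0/22 (215.252.112.0 - 215.252.115.255) does not contain 215.252.120.64
  215.253.0.0/16 (215.253.0.0 - 215.253.255.255) does not contain 215.252.120.64
Longest matching prefix is /15 -> next hop 115.105.63.160.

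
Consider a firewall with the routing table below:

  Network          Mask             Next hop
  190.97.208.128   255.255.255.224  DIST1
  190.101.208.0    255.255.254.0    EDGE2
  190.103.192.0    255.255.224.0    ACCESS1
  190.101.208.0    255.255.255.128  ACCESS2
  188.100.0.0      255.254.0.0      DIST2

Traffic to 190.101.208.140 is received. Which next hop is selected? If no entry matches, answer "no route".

EDGE2

Routes whose prefix contains 190.101.208.140:
  190.101.208.0/23 (190.101.208.0 - 190.101.209.255) -> EDGE2
More-specific entries that do NOT match:
  190.97.208.128/27 (190.97.208.128 - 190.97.208.159) does not contain 190.101.208.140
  190.101.208.0/25 (190.101.208.0 - 190.101.208.127) does not contain 190.101.208.140
Longest matching prefix is /23 -> next hop EDGE2.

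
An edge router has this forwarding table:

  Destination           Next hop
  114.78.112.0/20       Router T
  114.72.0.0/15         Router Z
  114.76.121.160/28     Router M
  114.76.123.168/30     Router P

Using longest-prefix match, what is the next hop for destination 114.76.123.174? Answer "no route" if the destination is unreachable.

no route

No entry's prefix contains 114.76.123.174; there is no default route.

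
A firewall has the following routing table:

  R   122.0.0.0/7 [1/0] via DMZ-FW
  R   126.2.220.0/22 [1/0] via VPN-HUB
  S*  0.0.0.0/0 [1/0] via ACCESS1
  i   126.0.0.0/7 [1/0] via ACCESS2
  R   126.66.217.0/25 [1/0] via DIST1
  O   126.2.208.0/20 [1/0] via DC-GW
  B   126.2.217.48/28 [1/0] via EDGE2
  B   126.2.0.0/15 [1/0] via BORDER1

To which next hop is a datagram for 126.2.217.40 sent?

Routes whose prefix contains 126.2.217.40:
  0.0.0.0/0 (default, matches everything) -> ACCESS1
  126.0.0.0/7 (126.0.0.0 - 127.255.255.255) -> ACCESS2
  126.2.0.0/15 (126.2.0.0 - 126.3.255.255) -> BORDER1
  126.2.208.0/20 (126.2.208.0 - 126.2.223.255) -> DC-GW
More-specific entries that do NOT match:
  126.2.217.48/28 (126.2.217.48 - 126.2.217.63) does not contain 126.2.217.40
  126.66.217.0/25 (126.66.217.0 - 126.66.217.127) does not contain 126.2.217.40
  126.2.220.0/22 (126.2.220.0 - 126.2.223.255) does not contain 126.2.217.40
Longest matching prefix is /20 -> next hop DC-GW.

DC-GW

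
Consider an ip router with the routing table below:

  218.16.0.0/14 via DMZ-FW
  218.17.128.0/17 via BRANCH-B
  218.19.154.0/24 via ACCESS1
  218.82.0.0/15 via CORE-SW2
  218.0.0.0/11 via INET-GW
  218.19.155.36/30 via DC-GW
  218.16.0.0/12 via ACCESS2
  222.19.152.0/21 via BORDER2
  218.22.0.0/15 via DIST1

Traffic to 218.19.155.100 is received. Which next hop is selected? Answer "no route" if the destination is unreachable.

Routes whose prefix contains 218.19.155.100:
  218.0.0.0/11 (218.0.0.0 - 218.31.255.255) -> INET-GW
  218.16.0.0/12 (218.16.0.0 - 218.31.255.255) -> ACCESS2
  218.16.0.0/14 (218.16.0.0 - 218.19.255.255) -> DMZ-FW
More-specific entries that do NOT match:
  218.19.155.36/30 (218.19.155.36 - 218.19.155.39) does not contain 218.19.155.100
  218.19.154.0/24 (218.19.154.0 - 218.19.154.255) does not contain 218.19.155.100
  222.19.152.0/21 (222.19.152.0 - 222.19.159.255) does not contain 218.19.155.100
  218.17.128.0/17 (218.17.128.0 - 218.17.255.255) does not contain 218.19.155.100
  218.82.0.0/15 (218.82.0.0 - 218.83.255.255) does not contain 218.19.155.100
  218.22.0.0/15 (218.22.0.0 - 218.23.255.255) does not contain 218.19.155.100
Longest matching prefix is /14 -> next hop DMZ-FW.

DMZ-FW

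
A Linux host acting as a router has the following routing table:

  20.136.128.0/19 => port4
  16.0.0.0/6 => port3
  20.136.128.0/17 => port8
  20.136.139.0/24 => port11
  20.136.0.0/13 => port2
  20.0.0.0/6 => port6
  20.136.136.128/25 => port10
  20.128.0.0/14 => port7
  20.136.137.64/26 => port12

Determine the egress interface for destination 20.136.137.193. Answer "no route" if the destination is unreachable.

Routes whose prefix contains 20.136.137.193:
  20.0.0.0/6 (20.0.0.0 - 23.255.255.255) -> port6
  20.136.0.0/13 (20.136.0.0 - 20.143.255.255) -> port2
  20.136.128.0/17 (20.136.128.0 - 20.136.255.255) -> port8
  20.136.128.0/19 (20.136.128.0 - 20.136.159.255) -> port4
More-specific entries that do NOT match:
  20.136.137.64/26 (20.136.137.64 - 20.136.137.127) does not contain 20.136.137.193
  20.136.136.128/25 (20.136.136.128 - 20.136.136.255) does not contain 20.136.137.193
  20.136.139.0/24 (20.136.139.0 - 20.136.139.255) does not contain 20.136.137.193
Longest matching prefix is /19 -> interface port4.

port4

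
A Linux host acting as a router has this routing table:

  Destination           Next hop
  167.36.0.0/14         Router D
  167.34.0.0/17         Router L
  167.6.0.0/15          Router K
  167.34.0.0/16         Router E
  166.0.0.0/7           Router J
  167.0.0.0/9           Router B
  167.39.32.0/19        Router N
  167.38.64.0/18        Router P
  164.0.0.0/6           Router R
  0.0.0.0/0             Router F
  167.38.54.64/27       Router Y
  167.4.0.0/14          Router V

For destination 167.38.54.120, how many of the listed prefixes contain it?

Prefixes containing 167.38.54.120:
  0.0.0.0/0 (default, matches everything)
  164.0.0.0/6 (164.0.0.0 - 167.255.255.255)
  166.0.0.0/7 (166.0.0.0 - 167.255.255.255)
  167.0.0.0/9 (167.0.0.0 - 167.127.255.255)
  167.36.0.0/14 (167.36.0.0 - 167.39.255.255)
Total matching entries: 5.

5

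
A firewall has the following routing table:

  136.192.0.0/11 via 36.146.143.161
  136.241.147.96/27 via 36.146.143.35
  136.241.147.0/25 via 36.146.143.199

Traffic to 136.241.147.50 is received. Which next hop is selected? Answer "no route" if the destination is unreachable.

Routes whose prefix contains 136.241.147.50:
  136.241.147.0/25 (136.241.147.0 - 136.241.147.127) -> 36.146.143.199
More-specific entries that do NOT match:
  136.241.147.96/27 (136.241.147.96 - 136.241.147.127) does not contain 136.241.147.50
Longest matching prefix is /25 -> next hop 36.146.143.199.

36.146.143.199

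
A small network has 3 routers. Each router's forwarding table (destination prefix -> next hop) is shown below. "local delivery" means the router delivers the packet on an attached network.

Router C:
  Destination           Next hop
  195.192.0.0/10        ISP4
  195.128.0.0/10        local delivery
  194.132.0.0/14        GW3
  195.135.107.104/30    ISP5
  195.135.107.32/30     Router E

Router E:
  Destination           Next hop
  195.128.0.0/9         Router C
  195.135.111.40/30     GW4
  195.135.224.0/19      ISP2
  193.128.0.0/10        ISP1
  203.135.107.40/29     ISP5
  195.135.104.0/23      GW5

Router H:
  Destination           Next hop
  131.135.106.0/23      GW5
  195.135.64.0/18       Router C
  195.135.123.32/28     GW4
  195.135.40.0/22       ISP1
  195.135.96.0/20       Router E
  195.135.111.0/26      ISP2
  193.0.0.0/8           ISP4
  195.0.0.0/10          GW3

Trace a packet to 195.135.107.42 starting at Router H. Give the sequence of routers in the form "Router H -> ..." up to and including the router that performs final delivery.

Router H -> Router E -> Router C

At Router H: longest match for 195.135.107.42 is 195.135.96.0/20 -> Router E
At Router E: longest match for 195.135.107.42 is 195.128.0.0/9 -> Router C
At Router C: longest match for 195.135.107.42 is 195.128.0.0/10 -> local delivery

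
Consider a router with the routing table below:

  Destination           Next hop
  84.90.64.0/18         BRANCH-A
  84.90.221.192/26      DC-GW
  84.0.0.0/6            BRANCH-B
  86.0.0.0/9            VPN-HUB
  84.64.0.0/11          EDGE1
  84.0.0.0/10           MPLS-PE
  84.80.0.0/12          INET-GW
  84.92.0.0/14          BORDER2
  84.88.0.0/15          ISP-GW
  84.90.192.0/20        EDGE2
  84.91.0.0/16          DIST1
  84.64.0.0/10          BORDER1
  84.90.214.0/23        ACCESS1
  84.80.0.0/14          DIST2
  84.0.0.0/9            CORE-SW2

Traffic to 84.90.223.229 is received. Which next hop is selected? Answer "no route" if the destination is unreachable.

Routes whose prefix contains 84.90.223.229:
  84.0.0.0/6 (84.0.0.0 - 87.255.255.255) -> BRANCH-B
  84.0.0.0/9 (84.0.0.0 - 84.127.255.255) -> CORE-SW2
  84.64.0.0/10 (84.64.0.0 - 84.127.255.255) -> BORDER1
  84.64.0.0/11 (84.64.0.0 - 84.95.255.255) -> EDGE1
  84.80.0.0/12 (84.80.0.0 - 84.95.255.255) -> INET-GW
More-specific entries that do NOT match:
  84.90.221.192/26 (84.90.221.192 - 84.90.221.255) does not contain 84.90.223.229
  84.90.214.0/23 (84.90.214.0 - 84.90.215.255) does not contain 84.90.223.229
  84.90.192.0/20 (84.90.192.0 - 84.90.207.255) does not contain 84.90.223.229
  84.90.64.0/18 (84.90.64.0 - 84.90.127.255) does not contain 84.90.223.229
  84.91.0.0/16 (84.91.0.0 - 84.91.255.255) does not contain 84.90.223.229
  84.88.0.0/15 (84.88.0.0 - 84.89.255.255) does not contain 84.90.223.229
  84.92.0.0/14 (84.92.0.0 - 84.95.255.255) does not contain 84.90.223.229
  84.80.0.0/14 (84.80.0.0 - 84.83.255.255) does not contain 84.90.223.229
Longest matching prefix is /12 -> next hop INET-GW.

INET-GW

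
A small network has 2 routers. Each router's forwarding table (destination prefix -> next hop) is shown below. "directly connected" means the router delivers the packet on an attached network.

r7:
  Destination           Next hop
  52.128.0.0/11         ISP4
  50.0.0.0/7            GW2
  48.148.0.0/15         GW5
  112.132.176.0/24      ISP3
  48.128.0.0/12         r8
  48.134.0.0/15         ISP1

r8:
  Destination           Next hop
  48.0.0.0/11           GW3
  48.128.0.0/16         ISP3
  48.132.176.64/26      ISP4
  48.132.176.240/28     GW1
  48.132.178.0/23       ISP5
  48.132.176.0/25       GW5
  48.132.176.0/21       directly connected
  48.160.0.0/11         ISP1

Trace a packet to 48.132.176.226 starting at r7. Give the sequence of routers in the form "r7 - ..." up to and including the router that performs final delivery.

At r7: longest match for 48.132.176.226 is 48.128.0.0/12 -> r8
At r8: longest match for 48.132.176.226 is 48.132.176.0/21 -> directly connected

r7 - r8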